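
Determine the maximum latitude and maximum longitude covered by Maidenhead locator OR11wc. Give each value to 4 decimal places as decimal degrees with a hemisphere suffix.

Field O=14, R=17: +14·20° lon, +17·10° lat → SW at lon 100°, lat 80°.
Square 1, 1: +1·2° lon, +1·1° lat → SW at lon 102°, lat 81°.
Subsquare w=22, c=2: +22·0.0833333° lon, +2·0.0416667° lat → SW at lon 103.833°, lat 81.0833°.
Cell spans 0.0833333° lon × 0.0416667° lat. NE corner is SW corner plus one full cell.
latitude 81.1250° N, longitude 103.9167° E.

81.1250° N, 103.9167° E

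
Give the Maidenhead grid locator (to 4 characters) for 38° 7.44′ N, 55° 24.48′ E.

Add 180° to longitude and 90° to latitude: 235.41, 128.12.
Field: lon ⌊235.41/20⌋ = 11 → L; lat ⌊128.12/10⌋ = 12 → M.
Square: lon ⌊15.41/2⌋ = 7; lat ⌊8.12/1⌋ = 8.

LM78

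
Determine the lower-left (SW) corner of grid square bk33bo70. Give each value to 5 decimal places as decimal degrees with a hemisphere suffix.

13.58333° N, 153.85833° W

Field B=1, K=10: +1·20° lon, +10·10° lat → SW at lon -160°, lat 10°.
Square 3, 3: +3·2° lon, +3·1° lat → SW at lon -154°, lat 13°.
Subsquare b=1, o=14: +1·0.0833333° lon, +14·0.0416667° lat → SW at lon -153.917°, lat 13.5833°.
Extended square 7, 0: +7·0.00833333° lon, +0·0.00416667° lat → SW at lon -153.858°, lat 13.5833°.
latitude 13.58333° N, longitude 153.85833° W.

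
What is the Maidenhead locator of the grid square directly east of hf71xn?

HF81an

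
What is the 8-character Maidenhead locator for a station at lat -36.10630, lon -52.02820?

GF33xv64

Add 180° to longitude and 90° to latitude: 127.97180, 53.89370.
Field: lon ⌊127.97180/20⌋ = 6 → G; lat ⌊53.89370/10⌋ = 5 → F.
Square: lon ⌊7.97180/2⌋ = 3; lat ⌊3.89370/1⌋ = 3.
Subsquare: lon ⌊1.97180/0.0833333⌋ = 23 → x; lat ⌊0.89370/0.0416667⌋ = 21 → v.
Extended square: lon ⌊0.05513/0.00833333⌋ = 6; lat ⌊0.01870/0.00416667⌋ = 4.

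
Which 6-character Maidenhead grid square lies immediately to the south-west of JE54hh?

Longitude subsquare h = 7; −1 → 6 = g.
Latitude subsquare h = 7; −1 → 6 = g.

JE54gg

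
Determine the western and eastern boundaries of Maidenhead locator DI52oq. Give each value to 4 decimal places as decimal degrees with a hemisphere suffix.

Field D=3, I=8: +3·20° lon, +8·10° lat → SW at lon -120°, lat -10°.
Square 5, 2: +5·2° lon, +2·1° lat → SW at lon -110°, lat -8°.
Subsquare o=14, q=16: +14·0.0833333° lon, +16·0.0416667° lat → SW at lon -108.833°, lat -7.33333°.
Cell spans 0.0833333° lon × 0.0416667° lat.
west 108.8333° W, east 108.7500° W.

108.8333° W, 108.7500° W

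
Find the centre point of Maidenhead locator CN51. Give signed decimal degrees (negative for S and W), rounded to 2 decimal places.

41.50, -129.00

Field C=2, N=13: +2·20° lon, +13·10° lat → SW at lon -140°, lat 40°.
Square 5, 1: +5·2° lon, +1·1° lat → SW at lon -130°, lat 41°.
Cell spans 2° lon × 1° lat. Centre is SW corner plus half of each.
latitude 41.50, longitude -129.00.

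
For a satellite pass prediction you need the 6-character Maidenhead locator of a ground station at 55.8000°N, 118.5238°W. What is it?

Shift to the Maidenhead origin (180°W, 90°S): lon 61.4762, lat 145.8000.
Field: 61.4762/20 → 3 → D, 145.8000/10 → 14 → O; chars DO.
Square: 1.4762/2 → 0, 5.8000/1 → 5; chars 05.
Subsquare: 1.4762/0.0833333 → 17 → r, 0.8000/0.0416667 → 19 → t; chars rt.

DO05rt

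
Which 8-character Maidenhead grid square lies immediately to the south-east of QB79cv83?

QB79cv92

Longitude extended square 8; +1 → 9.
Latitude extended square 3; −1 → 2.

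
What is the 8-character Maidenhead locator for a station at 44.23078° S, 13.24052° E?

JE65os84

Offset from 180°W / 90°S: lon 193.24052°, lat 45.76922°.
Field: lon ⌊193.24052/20⌋ = 9 → J; lat ⌊45.76922/10⌋ = 4 → E.
Square: lon ⌊13.24052/2⌋ = 6; lat ⌊5.76922/1⌋ = 5.
Subsquare: lon ⌊1.24052/0.0833333⌋ = 14 → o; lat ⌊0.76922/0.0416667⌋ = 18 → s.
Extended square: lon ⌊0.07385/0.00833333⌋ = 8; lat ⌊0.01922/0.00416667⌋ = 4.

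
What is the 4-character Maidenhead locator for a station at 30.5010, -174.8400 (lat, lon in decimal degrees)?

AM20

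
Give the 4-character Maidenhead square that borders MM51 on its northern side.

Latitude square 1; +1 → 2.
The longitude characters are unchanged.

MM52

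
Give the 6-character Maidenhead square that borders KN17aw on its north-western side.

Longitude subsquare a = 0; −1 → -1, wraps to 23 = x, carry into square.
Longitude square 1; −1 → 0.
Latitude subsquare w = 22; +1 → 23 = x.

KN07xx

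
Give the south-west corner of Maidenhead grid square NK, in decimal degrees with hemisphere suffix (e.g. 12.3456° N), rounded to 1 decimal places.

Field N=13, K=10: +13·20° lon, +10·10° lat → SW at lon 80°, lat 10°.
latitude 10.0° N, longitude 80.0° E.

10.0° N, 80.0° E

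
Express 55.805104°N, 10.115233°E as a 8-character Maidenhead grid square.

JO55bt33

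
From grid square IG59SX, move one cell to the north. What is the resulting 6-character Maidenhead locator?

Latitude subsquare x = 23; +1 → 24, wraps to 0 = a, carry into square.
Latitude square 9; +1 → 10, wraps to 0, carry into field.
Latitude field G = 6; +1 → 7 = H.
The longitude characters are unchanged.

IH50sa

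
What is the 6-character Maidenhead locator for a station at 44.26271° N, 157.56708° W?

Offset from 180°W / 90°S: lon 22.4329°, lat 134.2627°.
Field: 22.4329/20 → 1 → B, 134.2627/10 → 13 → N; chars BN.
Square: 2.4329/2 → 1, 4.2627/1 → 4; chars 14.
Subsquare: 0.4329/0.0833333 → 5 → f, 0.2627/0.0416667 → 6 → g; chars fg.

BN14fg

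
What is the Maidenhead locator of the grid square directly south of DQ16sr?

DQ16sq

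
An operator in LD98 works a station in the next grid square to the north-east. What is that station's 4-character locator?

Longitude square 9; +1 → 10, wraps to 0, carry into field.
Longitude field L = 11; +1 → 12 = M.
Latitude square 8; +1 → 9.

MD09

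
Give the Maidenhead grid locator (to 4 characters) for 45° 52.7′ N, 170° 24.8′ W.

AN45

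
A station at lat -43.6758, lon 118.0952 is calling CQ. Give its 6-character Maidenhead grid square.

Add 180° to longitude and 90° to latitude: 298.0952, 46.3242.
Field: lon ⌊298.0952/20⌋ = 14 → O; lat ⌊46.3242/10⌋ = 4 → E.
Square: lon ⌊18.0952/2⌋ = 9; lat ⌊6.3242/1⌋ = 6.
Subsquare: lon ⌊0.0952/0.0833333⌋ = 1 → b; lat ⌊0.3242/0.0416667⌋ = 7 → h.

OE96bh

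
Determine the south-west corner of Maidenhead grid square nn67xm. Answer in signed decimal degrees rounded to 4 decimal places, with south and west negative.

47.5000, 93.9167

Field N=13, N=13: +13·20° lon, +13·10° lat → SW at lon 80°, lat 40°.
Square 6, 7: +6·2° lon, +7·1° lat → SW at lon 92°, lat 47°.
Subsquare x=23, m=12: +23·0.0833333° lon, +12·0.0416667° lat → SW at lon 93.9167°, lat 47.5°.
latitude 47.5000, longitude 93.9167.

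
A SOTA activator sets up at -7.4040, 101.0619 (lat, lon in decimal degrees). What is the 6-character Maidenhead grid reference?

OI02mo

Add 180° to longitude and 90° to latitude: 281.0619, 82.5960.
Field (20°×10°, letters A–R): 281.0619/20 → 14 → O, 82.5960/10 → 8 → I; chars OI.
Square (2°×1°, digits 0–9): 1.0619/2 → 0, 2.5960/1 → 2; chars 02.
Subsquare (5′×2.5′, letters a–x): 1.0619/0.0833333 → 12 → m, 0.5960/0.0416667 → 14 → o; chars mo.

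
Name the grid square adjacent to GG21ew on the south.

GG21ev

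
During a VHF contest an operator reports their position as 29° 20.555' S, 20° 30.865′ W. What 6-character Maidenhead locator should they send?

HG90rp

Offset from 180°W / 90°S: lon 159.4856°, lat 60.6574°.
Field: lon ⌊159.4856/20⌋ = 7 → H; lat ⌊60.6574/10⌋ = 6 → G.
Square: lon ⌊19.4856/2⌋ = 9; lat ⌊0.6574/1⌋ = 0.
Subsquare: lon ⌊1.4856/0.0833333⌋ = 17 → r; lat ⌊0.6574/0.0416667⌋ = 15 → p.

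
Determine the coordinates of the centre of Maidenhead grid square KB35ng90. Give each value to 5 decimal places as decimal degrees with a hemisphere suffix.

Field K=10, B=1: +10·20° lon, +1·10° lat → SW at lon 20°, lat -80°.
Square 3, 5: +3·2° lon, +5·1° lat → SW at lon 26°, lat -75°.
Subsquare n=13, g=6: +13·0.0833333° lon, +6·0.0416667° lat → SW at lon 27.0833°, lat -74.75°.
Extended square 9, 0: +9·0.00833333° lon, +0·0.00416667° lat → SW at lon 27.1583°, lat -74.75°.
Cell spans 0.00833333° lon × 0.00416667° lat. Centre is SW corner plus half of each.
latitude 74.74792° S, longitude 27.16250° E.

74.74792° S, 27.16250° E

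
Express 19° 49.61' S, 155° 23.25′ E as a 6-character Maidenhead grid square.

QH70qe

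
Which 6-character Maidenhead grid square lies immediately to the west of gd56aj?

Longitude subsquare a = 0; −1 → -1, wraps to 23 = x, carry into square.
Longitude square 5; −1 → 4.
The latitude characters are unchanged.

GD46xj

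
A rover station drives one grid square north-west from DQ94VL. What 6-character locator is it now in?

Longitude subsquare v = 21; −1 → 20 = u.
Latitude subsquare l = 11; +1 → 12 = m.

DQ94um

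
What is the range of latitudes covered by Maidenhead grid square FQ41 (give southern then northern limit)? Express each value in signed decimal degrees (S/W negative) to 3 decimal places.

Field F=5, Q=16: +5·20° lon, +16·10° lat → SW at lon -80°, lat 70°.
Square 4, 1: +4·2° lon, +1·1° lat → SW at lon -72°, lat 71°.
Cell spans 2° lon × 1° lat.
south 71.000, north 72.000.

71.000, 72.000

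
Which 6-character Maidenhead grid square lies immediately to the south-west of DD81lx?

Longitude subsquare l = 11; −1 → 10 = k.
Latitude subsquare x = 23; −1 → 22 = w.

DD81kw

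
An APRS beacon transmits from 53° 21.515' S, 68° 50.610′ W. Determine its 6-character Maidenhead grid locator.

FD56np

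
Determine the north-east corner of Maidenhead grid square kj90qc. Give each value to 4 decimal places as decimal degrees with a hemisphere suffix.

Field K=10, J=9: +10·20° lon, +9·10° lat → SW at lon 20°, lat 0°.
Square 9, 0: +9·2° lon, +0·1° lat → SW at lon 38°, lat 0°.
Subsquare q=16, c=2: +16·0.0833333° lon, +2·0.0416667° lat → SW at lon 39.3333°, lat 0.0833333°.
Cell spans 0.0833333° lon × 0.0416667° lat. NE corner is SW corner plus one full cell.
latitude 0.1250° N, longitude 39.4167° E.

0.1250° N, 39.4167° E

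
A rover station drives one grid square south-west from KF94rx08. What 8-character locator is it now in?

Longitude extended square 0; −1 → -1, wraps to 9, carry into subsquare.
Longitude subsquare r = 17; −1 → 16 = q.
Latitude extended square 8; −1 → 7.

KF94qx97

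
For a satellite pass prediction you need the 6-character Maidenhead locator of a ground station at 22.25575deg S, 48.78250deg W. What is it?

GG57or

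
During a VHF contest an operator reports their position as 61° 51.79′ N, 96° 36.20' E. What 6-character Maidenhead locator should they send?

NP81hu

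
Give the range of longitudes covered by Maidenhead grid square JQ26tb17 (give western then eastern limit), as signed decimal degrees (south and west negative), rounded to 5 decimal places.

Field J=9, Q=16: +9·20° lon, +16·10° lat → SW at lon 0°, lat 70°.
Square 2, 6: +2·2° lon, +6·1° lat → SW at lon 4°, lat 76°.
Subsquare t=19, b=1: +19·0.0833333° lon, +1·0.0416667° lat → SW at lon 5.58333°, lat 76.0417°.
Extended square 1, 7: +1·0.00833333° lon, +7·0.00416667° lat → SW at lon 5.59167°, lat 76.0708°.
Cell spans 0.00833333° lon × 0.00416667° lat.
west 5.59167, east 5.60000.

5.59167, 5.60000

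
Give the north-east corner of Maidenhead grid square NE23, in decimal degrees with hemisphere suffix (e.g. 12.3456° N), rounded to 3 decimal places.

Field N=13, E=4: +13·20° lon, +4·10° lat → SW at lon 80°, lat -50°.
Square 2, 3: +2·2° lon, +3·1° lat → SW at lon 84°, lat -47°.
Cell spans 2° lon × 1° lat. NE corner is SW corner plus one full cell.
latitude 46.000° S, longitude 86.000° E.

46.000° S, 86.000° E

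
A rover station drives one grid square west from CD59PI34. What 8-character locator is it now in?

Longitude extended square 3; −1 → 2.
The latitude characters are unchanged.

CD59pi24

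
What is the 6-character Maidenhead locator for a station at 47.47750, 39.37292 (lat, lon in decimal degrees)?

KN97ql

Offset from 180°W / 90°S: lon 219.3729°, lat 137.4775°.
Field: 219.3729/20 → 10 → K, 137.4775/10 → 13 → N; chars KN.
Square: 19.3729/2 → 9, 7.4775/1 → 7; chars 97.
Subsquare: 1.3729/0.0833333 → 16 → q, 0.4775/0.0416667 → 11 → l; chars ql.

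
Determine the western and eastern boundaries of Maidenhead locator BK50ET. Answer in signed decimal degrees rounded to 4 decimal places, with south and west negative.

-149.6667, -149.5833

Field B=1, K=10: +1·20° lon, +10·10° lat → SW at lon -160°, lat 10°.
Square 5, 0: +5·2° lon, +0·1° lat → SW at lon -150°, lat 10°.
Subsquare e=4, t=19: +4·0.0833333° lon, +19·0.0416667° lat → SW at lon -149.667°, lat 10.7917°.
Cell spans 0.0833333° lon × 0.0416667° lat.
west -149.6667, east -149.5833.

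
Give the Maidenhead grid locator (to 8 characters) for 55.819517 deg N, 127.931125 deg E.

PO35xt16

Add 180° to longitude and 90° to latitude: 307.93113, 145.81952.
Field: lon ⌊307.93113/20⌋ = 15 → P; lat ⌊145.81952/10⌋ = 14 → O.
Square: lon ⌊7.93113/2⌋ = 3; lat ⌊5.81952/1⌋ = 5.
Subsquare: lon ⌊1.93113/0.0833333⌋ = 23 → x; lat ⌊0.81952/0.0416667⌋ = 19 → t.
Extended square: lon ⌊0.01446/0.00833333⌋ = 1; lat ⌊0.02785/0.00416667⌋ = 6.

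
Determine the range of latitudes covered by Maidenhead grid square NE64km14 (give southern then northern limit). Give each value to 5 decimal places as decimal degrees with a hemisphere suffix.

Field N=13, E=4: +13·20° lon, +4·10° lat → SW at lon 80°, lat -50°.
Square 6, 4: +6·2° lon, +4·1° lat → SW at lon 92°, lat -46°.
Subsquare k=10, m=12: +10·0.0833333° lon, +12·0.0416667° lat → SW at lon 92.8333°, lat -45.5°.
Extended square 1, 4: +1·0.00833333° lon, +4·0.00416667° lat → SW at lon 92.8417°, lat -45.4833°.
Cell spans 0.00833333° lon × 0.00416667° lat.
south 45.48333° S, north 45.47917° S.

45.48333° S, 45.47917° S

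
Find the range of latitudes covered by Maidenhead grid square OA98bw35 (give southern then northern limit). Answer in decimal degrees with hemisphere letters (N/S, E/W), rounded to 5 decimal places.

Field O=14, A=0: +14·20° lon, +0·10° lat → SW at lon 100°, lat -90°.
Square 9, 8: +9·2° lon, +8·1° lat → SW at lon 118°, lat -82°.
Subsquare b=1, w=22: +1·0.0833333° lon, +22·0.0416667° lat → SW at lon 118.083°, lat -81.0833°.
Extended square 3, 5: +3·0.00833333° lon, +5·0.00416667° lat → SW at lon 118.108°, lat -81.0625°.
Cell spans 0.00833333° lon × 0.00416667° lat.
south 81.06250° S, north 81.05833° S.

81.06250° S, 81.05833° S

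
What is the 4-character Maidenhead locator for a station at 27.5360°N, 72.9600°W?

Add 180° to longitude and 90° to latitude: 107.04, 117.54.
Field: 107.04/20 → 5 → F, 117.54/10 → 11 → L; chars FL.
Square: 7.04/2 → 3, 7.54/1 → 7; chars 37.

FL37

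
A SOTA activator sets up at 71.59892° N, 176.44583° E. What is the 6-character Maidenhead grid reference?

RQ81fo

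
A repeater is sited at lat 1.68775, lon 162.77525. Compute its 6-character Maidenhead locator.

RJ11jq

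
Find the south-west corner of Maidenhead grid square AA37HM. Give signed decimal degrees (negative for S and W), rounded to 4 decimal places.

-82.5000, -173.4167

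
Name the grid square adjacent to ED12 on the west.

ED02

Longitude square 1; −1 → 0.
The latitude characters are unchanged.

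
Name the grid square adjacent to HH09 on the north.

Latitude square 9; +1 → 10, wraps to 0, carry into field.
Latitude field H = 7; +1 → 8 = I.
The longitude characters are unchanged.

HI00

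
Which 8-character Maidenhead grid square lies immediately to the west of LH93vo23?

Longitude extended square 2; −1 → 1.
The latitude characters are unchanged.

LH93vo13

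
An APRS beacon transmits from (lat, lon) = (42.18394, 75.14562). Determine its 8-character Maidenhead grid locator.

Shift to the Maidenhead origin (180°W, 90°S): lon 255.14562, lat 132.18394.
Field (20°×10°, letters A–R): 255.14562/20 → 12 → M, 132.18394/10 → 13 → N; chars MN.
Square (2°×1°, digits 0–9): 15.14562/2 → 7, 2.18394/1 → 2; chars 72.
Subsquare (5′×2.5′, letters a–x): 1.14562/0.0833333 → 13 → n, 0.18394/0.0416667 → 4 → e; chars ne.
Extended square (30″×15″, digits 0–9): 0.06229/0.00833333 → 7, 0.01727/0.00416667 → 4; chars 74.

MN72ne74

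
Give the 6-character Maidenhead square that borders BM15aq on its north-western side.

BM05xr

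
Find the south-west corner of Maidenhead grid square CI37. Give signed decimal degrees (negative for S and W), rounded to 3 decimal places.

-3.000, -134.000

Field C=2, I=8: +2·20° lon, +8·10° lat → SW at lon -140°, lat -10°.
Square 3, 7: +3·2° lon, +7·1° lat → SW at lon -134°, lat -3°.
latitude -3.000, longitude -134.000.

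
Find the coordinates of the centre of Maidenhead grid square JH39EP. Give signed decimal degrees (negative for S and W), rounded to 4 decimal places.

Field J=9, H=7: +9·20° lon, +7·10° lat → SW at lon 0°, lat -20°.
Square 3, 9: +3·2° lon, +9·1° lat → SW at lon 6°, lat -11°.
Subsquare e=4, p=15: +4·0.0833333° lon, +15·0.0416667° lat → SW at lon 6.33333°, lat -10.375°.
Cell spans 0.0833333° lon × 0.0416667° lat. Centre is SW corner plus half of each.
latitude -10.3542, longitude 6.3750.

-10.3542, 6.3750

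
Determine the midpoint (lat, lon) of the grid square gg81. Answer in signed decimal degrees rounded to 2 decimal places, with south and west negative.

Field G=6, G=6: +6·20° lon, +6·10° lat → SW at lon -60°, lat -30°.
Square 8, 1: +8·2° lon, +1·1° lat → SW at lon -44°, lat -29°.
Cell spans 2° lon × 1° lat. Centre is SW corner plus half of each.
latitude -28.50, longitude -43.00.

-28.50, -43.00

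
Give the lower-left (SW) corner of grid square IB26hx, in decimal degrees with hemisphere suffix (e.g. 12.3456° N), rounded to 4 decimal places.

73.0417° S, 15.4167° W

Field I=8, B=1: +8·20° lon, +1·10° lat → SW at lon -20°, lat -80°.
Square 2, 6: +2·2° lon, +6·1° lat → SW at lon -16°, lat -74°.
Subsquare h=7, x=23: +7·0.0833333° lon, +23·0.0416667° lat → SW at lon -15.4167°, lat -73.0417°.
latitude 73.0417° S, longitude 15.4167° W.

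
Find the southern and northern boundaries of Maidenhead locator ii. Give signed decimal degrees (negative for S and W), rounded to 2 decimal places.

-10.00, 0.00

Field I=8, I=8: +8·20° lon, +8·10° lat → SW at lon -20°, lat -10°.
Cell spans 20° lon × 10° lat.
south -10.00, north 0.00.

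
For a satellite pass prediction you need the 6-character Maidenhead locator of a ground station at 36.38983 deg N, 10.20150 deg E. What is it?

JM56cj

Add 180° to longitude and 90° to latitude: 190.2015, 126.3898.
Field: 190.2015/20 → 9 → J, 126.3898/10 → 12 → M; chars JM.
Square: 10.2015/2 → 5, 6.3898/1 → 6; chars 56.
Subsquare: 0.2015/0.0833333 → 2 → c, 0.3898/0.0416667 → 9 → j; chars cj.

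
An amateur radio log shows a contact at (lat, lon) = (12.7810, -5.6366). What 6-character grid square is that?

IK72es

Add 180° to longitude and 90° to latitude: 174.3634, 102.7810.
Field: lon ⌊174.3634/20⌋ = 8 → I; lat ⌊102.7810/10⌋ = 10 → K.
Square: lon ⌊14.3634/2⌋ = 7; lat ⌊2.7810/1⌋ = 2.
Subsquare: lon ⌊0.3634/0.0833333⌋ = 4 → e; lat ⌊0.7810/0.0416667⌋ = 18 → s.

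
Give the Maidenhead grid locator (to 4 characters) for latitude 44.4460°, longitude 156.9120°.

Offset from 180°W / 90°S: lon 336.91°, lat 134.45°.
Field: lon ⌊336.91/20⌋ = 16 → Q; lat ⌊134.45/10⌋ = 13 → N.
Square: lon ⌊16.91/2⌋ = 8; lat ⌊4.45/1⌋ = 4.

QN84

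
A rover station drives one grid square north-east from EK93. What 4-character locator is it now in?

FK04

Longitude square 9; +1 → 10, wraps to 0, carry into field.
Longitude field E = 4; +1 → 5 = F.
Latitude square 3; +1 → 4.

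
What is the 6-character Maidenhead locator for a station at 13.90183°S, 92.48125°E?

NH66fc

Add 180° to longitude and 90° to latitude: 272.4812, 76.0982.
Field: 272.4812/20 → 13 → N, 76.0982/10 → 7 → H; chars NH.
Square: 12.4812/2 → 6, 6.0982/1 → 6; chars 66.
Subsquare: 0.4812/0.0833333 → 5 → f, 0.0982/0.0416667 → 2 → c; chars fc.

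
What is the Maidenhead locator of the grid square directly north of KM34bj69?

Latitude extended square 9; +1 → 10, wraps to 0, carry into subsquare.
Latitude subsquare j = 9; +1 → 10 = k.
The longitude characters are unchanged.

KM34bk60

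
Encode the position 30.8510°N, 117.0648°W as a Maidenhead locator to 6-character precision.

Shift to the Maidenhead origin (180°W, 90°S): lon 62.9352, lat 120.8510.
Field (20°×10°, letters A–R): 62.9352/20 → 3 → D, 120.8510/10 → 12 → M; chars DM.
Square (2°×1°, digits 0–9): 2.9352/2 → 1, 0.8510/1 → 0; chars 10.
Subsquare (5′×2.5′, letters a–x): 0.9352/0.0833333 → 11 → l, 0.8510/0.0416667 → 20 → u; chars lu.

DM10lu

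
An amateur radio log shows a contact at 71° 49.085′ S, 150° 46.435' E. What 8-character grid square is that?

Shift to the Maidenhead origin (180°W, 90°S): lon 330.77392, lat 18.18192.
Field: 330.77392/20 → 16 → Q, 18.18192/10 → 1 → B; chars QB.
Square: 10.77392/2 → 5, 8.18192/1 → 8; chars 58.
Subsquare: 0.77392/0.0833333 → 9 → j, 0.18192/0.0416667 → 4 → e; chars je.
Extended square: 0.02392/0.00833333 → 2, 0.01525/0.00416667 → 3; chars 23.

QB58je23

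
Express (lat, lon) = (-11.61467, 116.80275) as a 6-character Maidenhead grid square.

Add 180° to longitude and 90° to latitude: 296.8028, 78.3853.
Field (20°×10°, letters A–R): 296.8028/20 → 14 → O, 78.3853/10 → 7 → H; chars OH.
Square (2°×1°, digits 0–9): 16.8028/2 → 8, 8.3853/1 → 8; chars 88.
Subsquare (5′×2.5′, letters a–x): 0.8028/0.0833333 → 9 → j, 0.3853/0.0416667 → 9 → j; chars jj.

OH88jj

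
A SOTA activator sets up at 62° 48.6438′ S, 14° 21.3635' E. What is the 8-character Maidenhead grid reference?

Add 180° to longitude and 90° to latitude: 194.35606, 27.18927.
Field (20°×10°, letters A–R): 194.35606/20 → 9 → J, 27.18927/10 → 2 → C; chars JC.
Square (2°×1°, digits 0–9): 14.35606/2 → 7, 7.18927/1 → 7; chars 77.
Subsquare (5′×2.5′, letters a–x): 0.35606/0.0833333 → 4 → e, 0.18927/0.0416667 → 4 → e; chars ee.
Extended square (30″×15″, digits 0–9): 0.02272/0.00833333 → 2, 0.02260/0.00416667 → 5; chars 25.

JC77ee25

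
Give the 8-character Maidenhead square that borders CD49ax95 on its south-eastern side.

Longitude extended square 9; +1 → 10, wraps to 0, carry into subsquare.
Longitude subsquare a = 0; +1 → 1 = b.
Latitude extended square 5; −1 → 4.

CD49bx04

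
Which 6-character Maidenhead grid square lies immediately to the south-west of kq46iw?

Longitude subsquare i = 8; −1 → 7 = h.
Latitude subsquare w = 22; −1 → 21 = v.

KQ46hv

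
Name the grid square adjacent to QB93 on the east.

Longitude square 9; +1 → 10, wraps to 0, carry into field.
Longitude field Q = 16; +1 → 17 = R.
The latitude characters are unchanged.

RB03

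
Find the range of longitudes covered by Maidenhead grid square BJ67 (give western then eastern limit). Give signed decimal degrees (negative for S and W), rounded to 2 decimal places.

-148.00, -146.00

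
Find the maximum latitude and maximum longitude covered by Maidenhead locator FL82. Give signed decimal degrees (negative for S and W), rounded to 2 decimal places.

Field F=5, L=11: +5·20° lon, +11·10° lat → SW at lon -80°, lat 20°.
Square 8, 2: +8·2° lon, +2·1° lat → SW at lon -64°, lat 22°.
Cell spans 2° lon × 1° lat. NE corner is SW corner plus one full cell.
latitude 23.00, longitude -62.00.

23.00, -62.00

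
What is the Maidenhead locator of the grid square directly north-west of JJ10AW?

Longitude subsquare a = 0; −1 → -1, wraps to 23 = x, carry into square.
Longitude square 1; −1 → 0.
Latitude subsquare w = 22; +1 → 23 = x.

JJ00xx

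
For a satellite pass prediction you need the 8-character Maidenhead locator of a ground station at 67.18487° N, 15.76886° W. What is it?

Shift to the Maidenhead origin (180°W, 90°S): lon 164.23114, lat 157.18487.
Field (20°×10°, letters A–R): 164.23114/20 → 8 → I, 157.18487/10 → 15 → P; chars IP.
Square (2°×1°, digits 0–9): 4.23114/2 → 2, 7.18487/1 → 7; chars 27.
Subsquare (5′×2.5′, letters a–x): 0.23114/0.0833333 → 2 → c, 0.18487/0.0416667 → 4 → e; chars ce.
Extended square (30″×15″, digits 0–9): 0.06447/0.00833333 → 7, 0.01820/0.00416667 → 4; chars 74.

IP27ce74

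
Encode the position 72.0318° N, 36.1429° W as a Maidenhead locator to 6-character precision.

HQ12wa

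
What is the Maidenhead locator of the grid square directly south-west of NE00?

MD99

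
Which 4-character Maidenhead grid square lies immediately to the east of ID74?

ID84

Longitude square 7; +1 → 8.
The latitude characters are unchanged.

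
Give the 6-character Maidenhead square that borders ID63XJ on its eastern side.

Longitude subsquare x = 23; +1 → 24, wraps to 0 = a, carry into square.
Longitude square 6; +1 → 7.
The latitude characters are unchanged.

ID73aj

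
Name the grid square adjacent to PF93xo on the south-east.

QF03an

Longitude subsquare x = 23; +1 → 24, wraps to 0 = a, carry into square.
Longitude square 9; +1 → 10, wraps to 0, carry into field.
Longitude field P = 15; +1 → 16 = Q.
Latitude subsquare o = 14; −1 → 13 = n.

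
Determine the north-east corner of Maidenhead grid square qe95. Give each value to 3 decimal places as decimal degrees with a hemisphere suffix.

44.000° S, 160.000° E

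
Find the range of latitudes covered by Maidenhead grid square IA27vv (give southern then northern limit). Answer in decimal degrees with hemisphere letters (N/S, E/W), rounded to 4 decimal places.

Field I=8, A=0: +8·20° lon, +0·10° lat → SW at lon -20°, lat -90°.
Square 2, 7: +2·2° lon, +7·1° lat → SW at lon -16°, lat -83°.
Subsquare v=21, v=21: +21·0.0833333° lon, +21·0.0416667° lat → SW at lon -14.25°, lat -82.125°.
Cell spans 0.0833333° lon × 0.0416667° lat.
south 82.1250° S, north 82.0833° S.

82.1250° S, 82.0833° S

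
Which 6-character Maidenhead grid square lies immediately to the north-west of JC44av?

JC34xw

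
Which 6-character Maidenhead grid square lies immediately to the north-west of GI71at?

GI61xu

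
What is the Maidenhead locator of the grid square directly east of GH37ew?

GH37fw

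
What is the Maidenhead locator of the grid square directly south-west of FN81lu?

Longitude subsquare l = 11; −1 → 10 = k.
Latitude subsquare u = 20; −1 → 19 = t.

FN81kt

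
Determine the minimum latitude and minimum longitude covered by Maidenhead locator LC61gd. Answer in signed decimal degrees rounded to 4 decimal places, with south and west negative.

Field L=11, C=2: +11·20° lon, +2·10° lat → SW at lon 40°, lat -70°.
Square 6, 1: +6·2° lon, +1·1° lat → SW at lon 52°, lat -69°.
Subsquare g=6, d=3: +6·0.0833333° lon, +3·0.0416667° lat → SW at lon 52.5°, lat -68.875°.
latitude -68.8750, longitude 52.5000.

-68.8750, 52.5000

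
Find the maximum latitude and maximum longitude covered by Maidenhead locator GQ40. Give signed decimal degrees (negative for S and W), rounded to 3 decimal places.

Field G=6, Q=16: +6·20° lon, +16·10° lat → SW at lon -60°, lat 70°.
Square 4, 0: +4·2° lon, +0·1° lat → SW at lon -52°, lat 70°.
Cell spans 2° lon × 1° lat. NE corner is SW corner plus one full cell.
latitude 71.000, longitude -50.000.

71.000, -50.000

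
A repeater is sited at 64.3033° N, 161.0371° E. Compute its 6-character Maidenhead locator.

RP04mh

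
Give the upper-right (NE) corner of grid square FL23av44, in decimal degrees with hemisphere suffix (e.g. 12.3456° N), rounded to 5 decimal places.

Field F=5, L=11: +5·20° lon, +11·10° lat → SW at lon -80°, lat 20°.
Square 2, 3: +2·2° lon, +3·1° lat → SW at lon -76°, lat 23°.
Subsquare a=0, v=21: +0·0.0833333° lon, +21·0.0416667° lat → SW at lon -76°, lat 23.875°.
Extended square 4, 4: +4·0.00833333° lon, +4·0.00416667° lat → SW at lon -75.9667°, lat 23.8917°.
Cell spans 0.00833333° lon × 0.00416667° lat. NE corner is SW corner plus one full cell.
latitude 23.89583° N, longitude 75.95833° W.

23.89583° N, 75.95833° W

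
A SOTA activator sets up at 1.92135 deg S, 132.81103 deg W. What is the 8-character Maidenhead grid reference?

Add 180° to longitude and 90° to latitude: 47.18897, 88.07865.
Field: lon ⌊47.18897/20⌋ = 2 → C; lat ⌊88.07865/10⌋ = 8 → I.
Square: lon ⌊7.18897/2⌋ = 3; lat ⌊8.07865/1⌋ = 8.
Subsquare: lon ⌊1.18897/0.0833333⌋ = 14 → o; lat ⌊0.07865/0.0416667⌋ = 1 → b.
Extended square: lon ⌊0.02230/0.00833333⌋ = 2; lat ⌊0.03698/0.00416667⌋ = 8.

CI38ob28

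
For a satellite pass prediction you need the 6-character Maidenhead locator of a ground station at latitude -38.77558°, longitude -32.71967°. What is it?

HF31pf

Shift to the Maidenhead origin (180°W, 90°S): lon 147.2803, lat 51.2244.
Field (20°×10°, letters A–R): 147.2803/20 → 7 → H, 51.2244/10 → 5 → F; chars HF.
Square (2°×1°, digits 0–9): 7.2803/2 → 3, 1.2244/1 → 1; chars 31.
Subsquare (5′×2.5′, letters a–x): 1.2803/0.0833333 → 15 → p, 0.2244/0.0416667 → 5 → f; chars pf.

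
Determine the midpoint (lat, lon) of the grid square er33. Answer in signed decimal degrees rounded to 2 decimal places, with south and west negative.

83.50, -93.00

Field E=4, R=17: +4·20° lon, +17·10° lat → SW at lon -100°, lat 80°.
Square 3, 3: +3·2° lon, +3·1° lat → SW at lon -94°, lat 83°.
Cell spans 2° lon × 1° lat. Centre is SW corner plus half of each.
latitude 83.50, longitude -93.00.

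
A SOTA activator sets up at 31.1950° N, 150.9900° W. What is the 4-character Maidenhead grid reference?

BM41

Add 180° to longitude and 90° to latitude: 29.01, 121.19.
Field: lon ⌊29.01/20⌋ = 1 → B; lat ⌊121.19/10⌋ = 12 → M.
Square: lon ⌊9.01/2⌋ = 4; lat ⌊1.19/1⌋ = 1.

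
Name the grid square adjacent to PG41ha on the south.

PG40hx

Latitude subsquare a = 0; −1 → -1, wraps to 23 = x, carry into square.
Latitude square 1; −1 → 0.
The longitude characters are unchanged.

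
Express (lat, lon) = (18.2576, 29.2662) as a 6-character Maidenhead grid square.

Offset from 180°W / 90°S: lon 209.2662°, lat 108.2576°.
Field: 209.2662/20 → 10 → K, 108.2576/10 → 10 → K; chars KK.
Square: 9.2662/2 → 4, 8.2576/1 → 8; chars 48.
Subsquare: 1.2662/0.0833333 → 15 → p, 0.2576/0.0416667 → 6 → g; chars pg.

KK48pg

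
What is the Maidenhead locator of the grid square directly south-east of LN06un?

LN06vm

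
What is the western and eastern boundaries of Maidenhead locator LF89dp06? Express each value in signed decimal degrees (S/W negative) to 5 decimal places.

56.25000, 56.25833

Field L=11, F=5: +11·20° lon, +5·10° lat → SW at lon 40°, lat -40°.
Square 8, 9: +8·2° lon, +9·1° lat → SW at lon 56°, lat -31°.
Subsquare d=3, p=15: +3·0.0833333° lon, +15·0.0416667° lat → SW at lon 56.25°, lat -30.375°.
Extended square 0, 6: +0·0.00833333° lon, +6·0.00416667° lat → SW at lon 56.25°, lat -30.35°.
Cell spans 0.00833333° lon × 0.00416667° lat.
west 56.25000, east 56.25833.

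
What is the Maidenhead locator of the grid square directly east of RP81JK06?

RP81jk16

Longitude extended square 0; +1 → 1.
The latitude characters are unchanged.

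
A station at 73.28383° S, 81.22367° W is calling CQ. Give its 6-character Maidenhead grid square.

EB96jr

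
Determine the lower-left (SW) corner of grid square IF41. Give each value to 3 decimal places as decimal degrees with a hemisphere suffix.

Field I=8, F=5: +8·20° lon, +5·10° lat → SW at lon -20°, lat -40°.
Square 4, 1: +4·2° lon, +1·1° lat → SW at lon -12°, lat -39°.
latitude 39.000° S, longitude 12.000° W.

39.000° S, 12.000° W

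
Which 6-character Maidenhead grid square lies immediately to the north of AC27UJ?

AC27uk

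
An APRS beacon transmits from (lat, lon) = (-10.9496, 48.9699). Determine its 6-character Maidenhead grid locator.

LH49lb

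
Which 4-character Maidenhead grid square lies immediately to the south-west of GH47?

GH36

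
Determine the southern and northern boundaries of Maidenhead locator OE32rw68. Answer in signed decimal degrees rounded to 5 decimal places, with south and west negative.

Field O=14, E=4: +14·20° lon, +4·10° lat → SW at lon 100°, lat -50°.
Square 3, 2: +3·2° lon, +2·1° lat → SW at lon 106°, lat -48°.
Subsquare r=17, w=22: +17·0.0833333° lon, +22·0.0416667° lat → SW at lon 107.417°, lat -47.0833°.
Extended square 6, 8: +6·0.00833333° lon, +8·0.00416667° lat → SW at lon 107.467°, lat -47.05°.
Cell spans 0.00833333° lon × 0.00416667° lat.
south -47.05000, north -47.04583.

-47.05000, -47.04583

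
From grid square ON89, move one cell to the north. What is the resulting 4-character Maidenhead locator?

Latitude square 9; +1 → 10, wraps to 0, carry into field.
Latitude field N = 13; +1 → 14 = O.
The longitude characters are unchanged.

OO80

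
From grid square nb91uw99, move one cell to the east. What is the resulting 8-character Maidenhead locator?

NB91vw09

Longitude extended square 9; +1 → 10, wraps to 0, carry into subsquare.
Longitude subsquare u = 20; +1 → 21 = v.
The latitude characters are unchanged.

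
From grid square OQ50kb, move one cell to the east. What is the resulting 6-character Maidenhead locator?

Longitude subsquare k = 10; +1 → 11 = l.
The latitude characters are unchanged.

OQ50lb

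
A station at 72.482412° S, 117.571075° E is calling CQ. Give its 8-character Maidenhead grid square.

OB87sm84

Offset from 180°W / 90°S: lon 297.57108°, lat 17.51759°.
Field (20°×10°, letters A–R): 297.57108/20 → 14 → O, 17.51759/10 → 1 → B; chars OB.
Square (2°×1°, digits 0–9): 17.57108/2 → 8, 7.51759/1 → 7; chars 87.
Subsquare (5′×2.5′, letters a–x): 1.57108/0.0833333 → 18 → s, 0.51759/0.0416667 → 12 → m; chars sm.
Extended square (30″×15″, digits 0–9): 0.07108/0.00833333 → 8, 0.01759/0.00416667 → 4; chars 84.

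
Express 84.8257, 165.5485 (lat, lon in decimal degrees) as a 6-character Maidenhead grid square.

RR24st

Offset from 180°W / 90°S: lon 345.5485°, lat 174.8257°.
Field: 345.5485/20 → 17 → R, 174.8257/10 → 17 → R; chars RR.
Square: 5.5485/2 → 2, 4.8257/1 → 4; chars 24.
Subsquare: 1.5485/0.0833333 → 18 → s, 0.8257/0.0416667 → 19 → t; chars st.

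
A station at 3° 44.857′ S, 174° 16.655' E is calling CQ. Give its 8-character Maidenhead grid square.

Shift to the Maidenhead origin (180°W, 90°S): lon 354.27758, lat 86.25238.
Field (20°×10°, letters A–R): lon ⌊354.27758/20⌋ = 17 → R; lat ⌊86.25238/10⌋ = 8 → I.
Square (2°×1°, digits 0–9): lon ⌊14.27758/2⌋ = 7; lat ⌊6.25238/1⌋ = 6.
Subsquare (5′×2.5′, letters a–x): lon ⌊0.27758/0.0833333⌋ = 3 → d; lat ⌊0.25238/0.0416667⌋ = 6 → g.
Extended square (30″×15″, digits 0–9): lon ⌊0.02758/0.00833333⌋ = 3; lat ⌊0.00238/0.00416667⌋ = 0.

RI76dg30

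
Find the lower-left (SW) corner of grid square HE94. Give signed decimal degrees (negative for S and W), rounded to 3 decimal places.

Field H=7, E=4: +7·20° lon, +4·10° lat → SW at lon -40°, lat -50°.
Square 9, 4: +9·2° lon, +4·1° lat → SW at lon -22°, lat -46°.
latitude -46.000, longitude -22.000.

-46.000, -22.000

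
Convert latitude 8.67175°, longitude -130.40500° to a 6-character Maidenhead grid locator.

CJ48tq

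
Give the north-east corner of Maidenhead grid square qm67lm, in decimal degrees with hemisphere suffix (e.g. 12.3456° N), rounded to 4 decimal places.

37.5417° N, 153.0000° E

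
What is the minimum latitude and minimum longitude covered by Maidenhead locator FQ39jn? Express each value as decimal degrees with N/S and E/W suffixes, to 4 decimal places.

Field F=5, Q=16: +5·20° lon, +16·10° lat → SW at lon -80°, lat 70°.
Square 3, 9: +3·2° lon, +9·1° lat → SW at lon -74°, lat 79°.
Subsquare j=9, n=13: +9·0.0833333° lon, +13·0.0416667° lat → SW at lon -73.25°, lat 79.5417°.
latitude 79.5417° N, longitude 73.2500° W.

79.5417° N, 73.2500° W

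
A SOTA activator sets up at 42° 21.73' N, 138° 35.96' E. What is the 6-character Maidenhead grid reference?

PN92hi

Shift to the Maidenhead origin (180°W, 90°S): lon 318.5993, lat 132.3622.
Field: 318.5993/20 → 15 → P, 132.3622/10 → 13 → N; chars PN.
Square: 18.5993/2 → 9, 2.3622/1 → 2; chars 92.
Subsquare: 0.5993/0.0833333 → 7 → h, 0.3622/0.0416667 → 8 → i; chars hi.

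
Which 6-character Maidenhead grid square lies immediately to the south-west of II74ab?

Longitude subsquare a = 0; −1 → -1, wraps to 23 = x, carry into square.
Longitude square 7; −1 → 6.
Latitude subsquare b = 1; −1 → 0 = a.

II64xa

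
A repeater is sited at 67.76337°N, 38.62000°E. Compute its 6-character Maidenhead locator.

KP97hs

Shift to the Maidenhead origin (180°W, 90°S): lon 218.6200, lat 157.7634.
Field: 218.6200/20 → 10 → K, 157.7634/10 → 15 → P; chars KP.
Square: 18.6200/2 → 9, 7.7634/1 → 7; chars 97.
Subsquare: 0.6200/0.0833333 → 7 → h, 0.7634/0.0416667 → 18 → s; chars hs.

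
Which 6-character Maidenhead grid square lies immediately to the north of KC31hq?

KC31hr

Latitude subsquare q = 16; +1 → 17 = r.
The longitude characters are unchanged.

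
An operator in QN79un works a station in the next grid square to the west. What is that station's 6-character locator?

QN79tn

Longitude subsquare u = 20; −1 → 19 = t.
The latitude characters are unchanged.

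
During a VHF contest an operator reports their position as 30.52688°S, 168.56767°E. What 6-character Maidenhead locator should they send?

RF49gl

Offset from 180°W / 90°S: lon 348.5677°, lat 59.4731°.
Field: 348.5677/20 → 17 → R, 59.4731/10 → 5 → F; chars RF.
Square: 8.5677/2 → 4, 9.4731/1 → 9; chars 49.
Subsquare: 0.5677/0.0833333 → 6 → g, 0.4731/0.0416667 → 11 → l; chars gl.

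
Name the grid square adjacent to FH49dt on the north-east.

FH49eu

Longitude subsquare d = 3; +1 → 4 = e.
Latitude subsquare t = 19; +1 → 20 = u.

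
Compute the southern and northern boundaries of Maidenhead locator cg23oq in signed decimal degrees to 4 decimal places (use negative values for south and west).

Field C=2, G=6: +2·20° lon, +6·10° lat → SW at lon -140°, lat -30°.
Square 2, 3: +2·2° lon, +3·1° lat → SW at lon -136°, lat -27°.
Subsquare o=14, q=16: +14·0.0833333° lon, +16·0.0416667° lat → SW at lon -134.833°, lat -26.3333°.
Cell spans 0.0833333° lon × 0.0416667° lat.
south -26.3333, north -26.2917.

-26.3333, -26.2917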